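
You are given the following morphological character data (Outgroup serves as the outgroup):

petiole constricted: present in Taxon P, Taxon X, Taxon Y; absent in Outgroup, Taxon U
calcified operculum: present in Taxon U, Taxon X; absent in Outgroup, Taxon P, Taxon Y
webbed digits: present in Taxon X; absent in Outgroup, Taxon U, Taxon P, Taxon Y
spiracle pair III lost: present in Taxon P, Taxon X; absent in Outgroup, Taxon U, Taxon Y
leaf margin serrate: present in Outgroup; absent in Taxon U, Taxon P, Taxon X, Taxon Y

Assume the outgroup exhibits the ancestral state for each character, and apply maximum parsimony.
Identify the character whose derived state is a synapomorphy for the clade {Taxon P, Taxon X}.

spiracle pair III lost

Character polarity is set by the outgroup: the derived state is whichever differs from the outgroup's state, so for leaf margin serrate the derived state is 'absent', and for the remaining characters it is 'present'.
petiole constricted (derived state 'present') is shared by Taxon P, Taxon X, and Taxon Y — a synapomorphy uniting that clade.
calcified operculum (state 'present') occurs in Taxon U and Taxon X but conflicts with the nesting implied by the other characters — most parsimoniously interpreted as homoplasy.
webbed digits (derived state 'present') is unique to Taxon X (autapomorphy; uninformative for grouping).
spiracle pair III lost: derived state 'present' in Taxon P and Taxon X only — synapomorphy for {Taxon P, Taxon X}.
leaf margin serrate (derived state 'absent') is shared by all ingroup taxa — unites the whole ingroup.
Most parsimonious ingroup topology: (Taxon U,((Taxon P,Taxon X),Taxon Y)).
The clade {Taxon P, Taxon X} is supported by spiracle pair III lost: its derived state 'present' occurs in exactly those taxa and in no other taxon (including the outgroup).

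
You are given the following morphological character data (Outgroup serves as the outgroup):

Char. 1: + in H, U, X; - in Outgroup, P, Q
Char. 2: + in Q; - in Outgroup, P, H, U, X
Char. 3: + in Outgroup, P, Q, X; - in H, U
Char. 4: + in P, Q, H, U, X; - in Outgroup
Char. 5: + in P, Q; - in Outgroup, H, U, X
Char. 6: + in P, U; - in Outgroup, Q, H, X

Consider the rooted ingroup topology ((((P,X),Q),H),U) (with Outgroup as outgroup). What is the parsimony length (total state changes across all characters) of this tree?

11

Map each character onto ((((P,X),Q),H),U) (rooted by Outgroup) and count the minimum state changes it requires (Fitch parsimony):
Char. 1: 3; Char. 2: 1; Char. 3: 2; Char. 4: 1; Char. 5: 2; Char. 6: 2.
Total tree length = 11.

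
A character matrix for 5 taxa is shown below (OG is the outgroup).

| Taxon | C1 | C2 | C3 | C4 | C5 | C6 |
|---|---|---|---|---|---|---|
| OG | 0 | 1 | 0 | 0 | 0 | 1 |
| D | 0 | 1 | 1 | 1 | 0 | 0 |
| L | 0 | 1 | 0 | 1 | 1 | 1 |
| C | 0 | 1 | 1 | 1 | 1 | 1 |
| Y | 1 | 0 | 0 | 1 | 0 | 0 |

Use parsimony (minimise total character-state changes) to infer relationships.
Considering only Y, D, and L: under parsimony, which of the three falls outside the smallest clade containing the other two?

L

Character polarity is set by the outgroup: the derived state is whichever differs from the outgroup's state, so for C2, C6 the derived state is '0', and for the remaining characters it is '1'.
C1 (derived state '1') is unique to Y (autapomorphy; uninformative for grouping).
C2: derived state '0' in Y only — an autapomorphy, so it tells us nothing about relationships among taxa.
C3 (state '1') occurs in C and D but conflicts with the nesting implied by the other characters — most parsimoniously interpreted as homoplasy.
All ingroup taxa share the derived state '1' for C4; it defines the ingroup but does not resolve relationships within it.
C5 (derived state '1') is shared by C and L — a synapomorphy uniting that clade.
C6 (derived state '0') is shared by D and Y — a synapomorphy uniting that clade.
Most parsimonious ingroup topology: ((D,Y),(C,L)).
Y and D share a more recent common ancestor with each other than either does with L, so L is the least closely related of the three.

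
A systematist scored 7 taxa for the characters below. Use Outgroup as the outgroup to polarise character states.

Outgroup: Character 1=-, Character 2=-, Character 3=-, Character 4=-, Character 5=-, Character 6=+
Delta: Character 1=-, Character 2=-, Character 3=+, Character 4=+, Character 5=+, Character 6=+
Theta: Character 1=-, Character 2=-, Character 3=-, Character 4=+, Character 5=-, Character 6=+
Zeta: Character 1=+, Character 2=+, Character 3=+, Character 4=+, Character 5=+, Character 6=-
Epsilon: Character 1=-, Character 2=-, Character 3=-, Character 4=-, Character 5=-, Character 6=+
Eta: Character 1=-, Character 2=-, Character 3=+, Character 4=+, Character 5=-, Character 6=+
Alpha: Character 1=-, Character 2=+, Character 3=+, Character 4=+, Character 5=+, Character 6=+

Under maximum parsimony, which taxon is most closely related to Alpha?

Zeta

Character polarity is set by the outgroup: the derived state is whichever differs from the outgroup's state, so for Character 6 the derived state is '-', and for the remaining characters it is '+'.
Character 1 (derived state '+') is unique to Zeta (autapomorphy; uninformative for grouping).
Character 2: derived state '+' in Alpha and Zeta only — synapomorphy for {Alpha, Zeta}.
Character 3 (derived state '+') is shared by Alpha, Delta, Eta, and Zeta — a synapomorphy uniting that clade.
Character 4: derived state '+' in Alpha, Delta, Eta, Theta, and Zeta only — synapomorphy for {Alpha, Delta, Eta, Theta, Zeta}.
Character 5: derived state '+' in Alpha, Delta, and Zeta only — synapomorphy for {Alpha, Delta, Zeta}.
Character 6 (derived state '-') is unique to Zeta (autapomorphy; uninformative for grouping).
Most parsimonious ingroup topology: ((((Delta,(Zeta,Alpha)),Eta),Theta),Epsilon).
Alpha and Zeta form a cherry on this tree, so they are sister taxa.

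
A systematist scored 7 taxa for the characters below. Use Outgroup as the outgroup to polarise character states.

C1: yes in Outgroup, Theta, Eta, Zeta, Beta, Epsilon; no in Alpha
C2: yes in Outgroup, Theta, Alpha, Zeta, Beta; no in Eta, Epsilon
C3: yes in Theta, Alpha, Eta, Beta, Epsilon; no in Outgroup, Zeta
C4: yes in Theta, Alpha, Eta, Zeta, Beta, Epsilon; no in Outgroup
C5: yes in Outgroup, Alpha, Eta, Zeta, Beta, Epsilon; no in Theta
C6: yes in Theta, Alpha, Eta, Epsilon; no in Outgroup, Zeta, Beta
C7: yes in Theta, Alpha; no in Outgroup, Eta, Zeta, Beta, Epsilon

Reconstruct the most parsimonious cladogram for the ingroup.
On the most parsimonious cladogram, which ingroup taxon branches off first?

Character polarity is set by the outgroup: the derived state is whichever differs from the outgroup's state, so for C1, C2, C5 the derived state is 'no', and for the remaining characters it is 'yes'.
C1 (derived state 'no') is unique to Alpha (autapomorphy; uninformative for grouping).
C2: derived state 'no' in Epsilon and Eta only — synapomorphy for {Epsilon, Eta}.
C3: derived state 'yes' in Alpha, Beta, Epsilon, Eta, and Theta only — synapomorphy for {Alpha, Beta, Epsilon, Eta, Theta}.
All ingroup taxa share the derived state 'yes' for C4; it defines the ingroup but does not resolve relationships within it.
C5 (derived state 'no') is unique to Theta (autapomorphy; uninformative for grouping).
C6 (derived state 'yes') is shared by Alpha, Epsilon, Eta, and Theta — a synapomorphy uniting that clade.
C7 (derived state 'yes') is shared by Alpha and Theta — a synapomorphy uniting that clade.
Most parsimonious ingroup topology: ((((Theta,Alpha),(Eta,Epsilon)),Beta),Zeta).
Zeta is sister to the clade containing all other ingroup taxa, so it is the earliest-diverging (most basal) ingroup lineage.

Zeta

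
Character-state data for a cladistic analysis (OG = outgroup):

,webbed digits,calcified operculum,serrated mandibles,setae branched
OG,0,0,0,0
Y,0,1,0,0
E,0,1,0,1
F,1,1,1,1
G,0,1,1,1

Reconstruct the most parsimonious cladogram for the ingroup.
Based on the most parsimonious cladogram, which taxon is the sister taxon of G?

The outgroup has state '0' for every character, so '1' is the derived state throughout.
webbed digits: derived state '1' in F only — an autapomorphy, so it tells us nothing about relationships among taxa.
All ingroup taxa share the derived state '1' for calcified operculum; it defines the ingroup but does not resolve relationships within it.
Only F and G show the derived state '1' for serrated mandibles, supporting them as a clade.
setae branched (derived state '1') is shared by E, F, and G — a synapomorphy uniting that clade.
Most parsimonious ingroup topology: (Y,(E,(F,G))).
G and F form a cherry on this tree, so they are sister taxa.

F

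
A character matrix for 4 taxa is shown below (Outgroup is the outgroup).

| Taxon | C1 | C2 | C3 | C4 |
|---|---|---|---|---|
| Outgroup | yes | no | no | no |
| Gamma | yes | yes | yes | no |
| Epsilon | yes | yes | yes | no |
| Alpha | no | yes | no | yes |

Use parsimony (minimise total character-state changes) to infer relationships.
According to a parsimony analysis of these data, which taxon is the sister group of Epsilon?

Gamma

Character polarity is set by the outgroup: the derived state is whichever differs from the outgroup's state, so for C1 the derived state is 'no', and for the remaining characters it is 'yes'.
C1 (derived state 'no') is unique to Alpha (autapomorphy; uninformative for grouping).
All ingroup taxa share the derived state 'yes' for C2; it defines the ingroup but does not resolve relationships within it.
C3: derived state 'yes' in Epsilon and Gamma only — synapomorphy for {Epsilon, Gamma}.
C4 (derived state 'yes') is unique to Alpha (autapomorphy; uninformative for grouping).
Most parsimonious ingroup topology: ((Gamma,Epsilon),Alpha).
Epsilon and Gamma form a cherry on this tree, so they are sister taxa.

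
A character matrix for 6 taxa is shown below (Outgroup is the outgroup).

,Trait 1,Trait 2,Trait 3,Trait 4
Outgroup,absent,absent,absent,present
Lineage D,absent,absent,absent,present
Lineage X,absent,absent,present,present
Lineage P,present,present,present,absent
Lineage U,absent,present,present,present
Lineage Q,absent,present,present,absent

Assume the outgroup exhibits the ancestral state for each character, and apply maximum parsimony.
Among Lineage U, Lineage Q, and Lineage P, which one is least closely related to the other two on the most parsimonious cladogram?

Character polarity is set by the outgroup: the derived state is whichever differs from the outgroup's state, so for Trait 4 the derived state is 'absent', and for the remaining characters it is 'present'.
Trait 1: derived state 'present' in Lineage P only — an autapomorphy, so it tells us nothing about relationships among taxa.
Only Lineage P, Lineage Q, and Lineage U show the derived state 'present' for Trait 2, supporting them as a clade.
Trait 3: derived state 'present' in Lineage P, Lineage Q, Lineage U, and Lineage X only — synapomorphy for {Lineage P, Lineage Q, Lineage U, Lineage X}.
Trait 4: derived state 'absent' in Lineage P and Lineage Q only — synapomorphy for {Lineage P, Lineage Q}.
Most parsimonious ingroup topology: (Lineage D,(Lineage X,((Lineage P,Lineage Q),Lineage U))).
Lineage Q and Lineage P share a more recent common ancestor with each other than either does with Lineage U, so Lineage U is the least closely related of the three.

Lineage U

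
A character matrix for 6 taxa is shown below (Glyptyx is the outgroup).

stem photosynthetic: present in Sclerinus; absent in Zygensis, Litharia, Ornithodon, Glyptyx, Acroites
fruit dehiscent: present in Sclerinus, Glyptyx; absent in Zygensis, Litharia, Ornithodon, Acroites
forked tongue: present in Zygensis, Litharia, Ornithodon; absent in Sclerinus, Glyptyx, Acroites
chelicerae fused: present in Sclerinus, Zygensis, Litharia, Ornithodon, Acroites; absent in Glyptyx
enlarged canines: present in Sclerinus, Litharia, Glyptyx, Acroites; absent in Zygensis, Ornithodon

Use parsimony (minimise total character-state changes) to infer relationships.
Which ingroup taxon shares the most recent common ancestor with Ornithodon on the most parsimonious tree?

Zygensis

Character polarity is set by the outgroup: the derived state is whichever differs from the outgroup's state, so for fruit dehiscent, enlarged canines the derived state is 'absent', and for the remaining characters it is 'present'.
stem photosynthetic (derived state 'present') is unique to Sclerinus (autapomorphy; uninformative for grouping).
fruit dehiscent (derived state 'absent') is shared by Acroites, Litharia, Ornithodon, and Zygensis — a synapomorphy uniting that clade.
Only Litharia, Ornithodon, and Zygensis show the derived state 'present' for forked tongue, supporting them as a clade.
All ingroup taxa share the derived state 'present' for chelicerae fused; it defines the ingroup but does not resolve relationships within it.
Only Ornithodon and Zygensis show the derived state 'absent' for enlarged canines, supporting them as a clade.
Most parsimonious ingroup topology: ((Acroites,((Zygensis,Ornithodon),Litharia)),Sclerinus).
Ornithodon and Zygensis form a cherry on this tree, so they are sister taxa.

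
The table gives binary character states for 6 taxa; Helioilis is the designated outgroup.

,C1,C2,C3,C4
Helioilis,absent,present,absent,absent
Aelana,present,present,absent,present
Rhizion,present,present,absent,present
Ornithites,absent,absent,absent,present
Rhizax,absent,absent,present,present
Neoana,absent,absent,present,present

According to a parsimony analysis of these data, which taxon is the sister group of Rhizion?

Character polarity is set by the outgroup: the derived state is whichever differs from the outgroup's state, so for C2 the derived state is 'absent', and for the remaining characters it is 'present'.
Only Aelana and Rhizion show the derived state 'present' for C1, supporting them as a clade.
C2: derived state 'absent' in Neoana, Ornithites, and Rhizax only — synapomorphy for {Neoana, Ornithites, Rhizax}.
Only Neoana and Rhizax show the derived state 'present' for C3, supporting them as a clade.
All ingroup taxa share the derived state 'present' for C4; it defines the ingroup but does not resolve relationships within it.
Most parsimonious ingroup topology: ((Aelana,Rhizion),(Ornithites,(Rhizax,Neoana))).
Rhizion and Aelana form a cherry on this tree, so they are sister taxa.

Aelana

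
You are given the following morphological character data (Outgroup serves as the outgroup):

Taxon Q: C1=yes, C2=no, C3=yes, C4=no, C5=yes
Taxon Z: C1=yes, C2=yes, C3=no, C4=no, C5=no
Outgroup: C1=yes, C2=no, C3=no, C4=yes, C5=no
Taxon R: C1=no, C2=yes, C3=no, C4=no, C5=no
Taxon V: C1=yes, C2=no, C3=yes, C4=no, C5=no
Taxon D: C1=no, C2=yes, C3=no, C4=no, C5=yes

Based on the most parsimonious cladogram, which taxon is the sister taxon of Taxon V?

Character polarity is set by the outgroup: the derived state is whichever differs from the outgroup's state, so for C1, C4 the derived state is 'no', and for the remaining characters it is 'yes'.
C1 (derived state 'no') is shared by Taxon D and Taxon R — a synapomorphy uniting that clade.
C2: derived state 'yes' in Taxon D, Taxon R, and Taxon Z only — synapomorphy for {Taxon D, Taxon R, Taxon Z}.
C3: derived state 'yes' in Taxon Q and Taxon V only — synapomorphy for {Taxon Q, Taxon V}.
All ingroup taxa share the derived state 'no' for C4; it defines the ingroup but does not resolve relationships within it.
C5 groups Taxon D and Taxon Q, which is incompatible with the clades supported by the remaining characters; treating it as convergent (homoplasy) costs fewer steps than any alternative tree.
Most parsimonious ingroup topology: ((Taxon Z,(Taxon R,Taxon D)),(Taxon Q,Taxon V)).
Taxon V and Taxon Q form a cherry on this tree, so they are sister taxa.

Taxon Q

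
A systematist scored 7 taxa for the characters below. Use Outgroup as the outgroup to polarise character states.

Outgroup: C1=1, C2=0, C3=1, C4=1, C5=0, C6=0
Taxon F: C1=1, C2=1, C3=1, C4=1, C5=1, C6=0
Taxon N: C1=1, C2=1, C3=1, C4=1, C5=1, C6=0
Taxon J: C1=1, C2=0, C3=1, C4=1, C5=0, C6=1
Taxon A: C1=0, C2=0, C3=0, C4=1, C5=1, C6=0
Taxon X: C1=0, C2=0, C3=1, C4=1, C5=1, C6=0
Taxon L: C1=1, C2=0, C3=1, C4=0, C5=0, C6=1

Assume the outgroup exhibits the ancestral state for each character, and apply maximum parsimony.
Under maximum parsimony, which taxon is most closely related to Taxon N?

Taxon F

Character polarity is set by the outgroup: the derived state is whichever differs from the outgroup's state, so for C1, C3, C4 the derived state is '0', and for the remaining characters it is '1'.
C1: derived state '0' in Taxon A and Taxon X only — synapomorphy for {Taxon A, Taxon X}.
Only Taxon F and Taxon N show the derived state '1' for C2, supporting them as a clade.
C3: derived state '0' in Taxon A only — an autapomorphy, so it tells us nothing about relationships among taxa.
C4 (derived state '0') is unique to Taxon L (autapomorphy; uninformative for grouping).
C5 (derived state '1') is shared by Taxon A, Taxon F, Taxon N, and Taxon X — a synapomorphy uniting that clade.
C6: derived state '1' in Taxon J and Taxon L only — synapomorphy for {Taxon J, Taxon L}.
Most parsimonious ingroup topology: (((Taxon F,Taxon N),(Taxon A,Taxon X)),(Taxon J,Taxon L)).
Taxon N and Taxon F form a cherry on this tree, so they are sister taxa.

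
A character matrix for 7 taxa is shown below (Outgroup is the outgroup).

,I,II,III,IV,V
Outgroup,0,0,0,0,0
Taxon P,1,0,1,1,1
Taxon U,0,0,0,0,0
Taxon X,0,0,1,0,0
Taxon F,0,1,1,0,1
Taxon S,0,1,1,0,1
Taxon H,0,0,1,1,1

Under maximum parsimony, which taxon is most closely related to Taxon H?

Taxon P

The outgroup has state '0' for every character, so '1' is the derived state throughout.
I: derived state '1' in Taxon P only — an autapomorphy, so it tells us nothing about relationships among taxa.
II: derived state '1' in Taxon F and Taxon S only — synapomorphy for {Taxon F, Taxon S}.
III (derived state '1') is shared by Taxon F, Taxon H, Taxon P, Taxon S, and Taxon X — a synapomorphy uniting that clade.
Only Taxon H and Taxon P show the derived state '1' for IV, supporting them as a clade.
V: derived state '1' in Taxon F, Taxon H, Taxon P, and Taxon S only — synapomorphy for {Taxon F, Taxon H, Taxon P, Taxon S}.
Most parsimonious ingroup topology: ((((Taxon P,Taxon H),(Taxon F,Taxon S)),Taxon X),Taxon U).
Taxon H and Taxon P form a cherry on this tree, so they are sister taxa.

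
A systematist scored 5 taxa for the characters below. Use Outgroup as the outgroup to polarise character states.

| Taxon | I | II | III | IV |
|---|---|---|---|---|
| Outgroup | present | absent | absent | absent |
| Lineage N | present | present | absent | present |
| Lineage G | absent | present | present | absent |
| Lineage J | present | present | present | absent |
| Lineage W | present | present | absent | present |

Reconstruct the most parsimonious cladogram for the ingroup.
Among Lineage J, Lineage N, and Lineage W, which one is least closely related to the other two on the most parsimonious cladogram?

Lineage J

Character polarity is set by the outgroup: the derived state is whichever differs from the outgroup's state, so for I the derived state is 'absent', and for the remaining characters it is 'present'.
I: derived state 'absent' in Lineage G only — an autapomorphy, so it tells us nothing about relationships among taxa.
II (derived state 'present') is shared by all ingroup taxa — unites the whole ingroup.
Only Lineage G and Lineage J show the derived state 'present' for III, supporting them as a clade.
IV: derived state 'present' in Lineage N and Lineage W only — synapomorphy for {Lineage N, Lineage W}.
Most parsimonious ingroup topology: ((Lineage N,Lineage W),(Lineage G,Lineage J)).
Lineage W and Lineage N share a more recent common ancestor with each other than either does with Lineage J, so Lineage J is the least closely related of the three.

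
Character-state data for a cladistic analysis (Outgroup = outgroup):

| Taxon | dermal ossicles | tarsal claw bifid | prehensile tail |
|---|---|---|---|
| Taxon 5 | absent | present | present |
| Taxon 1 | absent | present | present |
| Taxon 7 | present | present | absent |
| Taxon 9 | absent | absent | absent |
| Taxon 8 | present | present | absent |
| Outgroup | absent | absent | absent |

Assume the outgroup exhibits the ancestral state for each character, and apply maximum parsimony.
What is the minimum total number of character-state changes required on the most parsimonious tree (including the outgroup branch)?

3

The outgroup has state 'absent' for every character, so 'present' is the derived state throughout.
Only Taxon 7 and Taxon 8 show the derived state 'present' for dermal ossicles, supporting them as a clade.
Only Taxon 1, Taxon 5, Taxon 7, and Taxon 8 show the derived state 'present' for tarsal claw bifid, supporting them as a clade.
prehensile tail: derived state 'present' in Taxon 1 and Taxon 5 only — synapomorphy for {Taxon 1, Taxon 5}.
Most parsimonious ingroup topology: (((Taxon 5,Taxon 1),(Taxon 7,Taxon 8)),Taxon 9).
Changes per character on this tree: dermal ossicles: 1; tarsal claw bifid: 1; prehensile tail: 1.
Total = 3.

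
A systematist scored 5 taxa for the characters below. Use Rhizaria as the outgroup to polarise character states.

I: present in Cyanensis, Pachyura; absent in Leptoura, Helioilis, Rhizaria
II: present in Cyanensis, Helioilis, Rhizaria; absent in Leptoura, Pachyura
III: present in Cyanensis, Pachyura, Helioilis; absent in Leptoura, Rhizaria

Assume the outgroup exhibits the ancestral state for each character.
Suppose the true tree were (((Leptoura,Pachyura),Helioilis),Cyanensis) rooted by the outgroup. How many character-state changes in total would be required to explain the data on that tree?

Map each character onto (((Leptoura,Pachyura),Helioilis),Cyanensis) (rooted by Rhizaria) and count the minimum state changes it requires (Fitch parsimony):
I: 2; II: 1; III: 2.
Total tree length = 5.

5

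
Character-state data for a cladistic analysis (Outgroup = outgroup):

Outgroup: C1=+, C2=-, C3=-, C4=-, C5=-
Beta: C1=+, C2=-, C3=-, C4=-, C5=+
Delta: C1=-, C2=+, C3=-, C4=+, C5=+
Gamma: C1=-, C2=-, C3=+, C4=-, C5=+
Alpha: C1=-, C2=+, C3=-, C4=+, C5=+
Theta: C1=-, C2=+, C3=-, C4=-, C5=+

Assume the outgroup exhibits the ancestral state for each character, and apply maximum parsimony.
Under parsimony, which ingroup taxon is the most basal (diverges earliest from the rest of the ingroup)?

Character polarity is set by the outgroup: the derived state is whichever differs from the outgroup's state, so for C1 the derived state is '-', and for the remaining characters it is '+'.
C1 (derived state '-') is shared by Alpha, Delta, Gamma, and Theta — a synapomorphy uniting that clade.
C2 (derived state '+') is shared by Alpha, Delta, and Theta — a synapomorphy uniting that clade.
C3: derived state '+' in Gamma only — an autapomorphy, so it tells us nothing about relationships among taxa.
Only Alpha and Delta show the derived state '+' for C4, supporting them as a clade.
C5 (derived state '+') is shared by all ingroup taxa — unites the whole ingroup.
Most parsimonious ingroup topology: (Beta,(((Delta,Alpha),Theta),Gamma)).
Beta is sister to the clade containing all other ingroup taxa, so it is the earliest-diverging (most basal) ingroup lineage.

Beta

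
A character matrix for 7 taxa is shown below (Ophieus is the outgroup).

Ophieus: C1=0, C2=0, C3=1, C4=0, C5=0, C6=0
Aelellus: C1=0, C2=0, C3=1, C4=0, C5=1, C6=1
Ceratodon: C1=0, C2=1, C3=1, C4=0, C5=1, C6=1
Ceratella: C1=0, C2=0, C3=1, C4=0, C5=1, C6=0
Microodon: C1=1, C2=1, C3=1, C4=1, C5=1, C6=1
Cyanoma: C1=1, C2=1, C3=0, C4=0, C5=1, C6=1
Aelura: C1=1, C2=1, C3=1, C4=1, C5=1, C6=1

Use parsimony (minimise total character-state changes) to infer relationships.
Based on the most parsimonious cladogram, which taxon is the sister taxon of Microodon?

Character polarity is set by the outgroup: the derived state is whichever differs from the outgroup's state, so for C3 the derived state is '0', and for the remaining characters it is '1'.
Only Aelura, Cyanoma, and Microodon show the derived state '1' for C1, supporting them as a clade.
C2: derived state '1' in Aelura, Ceratodon, Cyanoma, and Microodon only — synapomorphy for {Aelura, Ceratodon, Cyanoma, Microodon}.
C3 (derived state '0') is unique to Cyanoma (autapomorphy; uninformative for grouping).
C4 (derived state '1') is shared by Aelura and Microodon — a synapomorphy uniting that clade.
All ingroup taxa share the derived state '1' for C5; it defines the ingroup but does not resolve relationships within it.
C6: derived state '1' in Aelellus, Aelura, Ceratodon, Cyanoma, and Microodon only — synapomorphy for {Aelellus, Aelura, Ceratodon, Cyanoma, Microodon}.
Most parsimonious ingroup topology: ((Aelellus,(Ceratodon,((Microodon,Aelura),Cyanoma))),Ceratella).
Microodon and Aelura form a cherry on this tree, so they are sister taxa.

Aelura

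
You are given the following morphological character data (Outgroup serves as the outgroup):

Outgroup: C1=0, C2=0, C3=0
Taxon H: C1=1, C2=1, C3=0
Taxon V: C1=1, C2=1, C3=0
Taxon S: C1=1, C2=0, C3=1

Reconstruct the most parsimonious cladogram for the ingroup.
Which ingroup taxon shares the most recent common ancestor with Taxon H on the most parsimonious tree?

The outgroup has state '0' for every character, so '1' is the derived state throughout.
All ingroup taxa share the derived state '1' for C1; it defines the ingroup but does not resolve relationships within it.
C2 (derived state '1') is shared by Taxon H and Taxon V — a synapomorphy uniting that clade.
C3: derived state '1' in Taxon S only — an autapomorphy, so it tells us nothing about relationships among taxa.
Most parsimonious ingroup topology: ((Taxon H,Taxon V),Taxon S).
Taxon H and Taxon V form a cherry on this tree, so they are sister taxa.

Taxon V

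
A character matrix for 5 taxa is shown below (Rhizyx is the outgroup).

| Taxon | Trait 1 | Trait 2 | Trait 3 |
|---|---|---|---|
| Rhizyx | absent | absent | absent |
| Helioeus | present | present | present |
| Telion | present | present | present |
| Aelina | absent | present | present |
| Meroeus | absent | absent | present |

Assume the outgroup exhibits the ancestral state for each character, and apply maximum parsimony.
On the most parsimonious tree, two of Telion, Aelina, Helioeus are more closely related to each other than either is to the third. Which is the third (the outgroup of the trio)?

The outgroup has state 'absent' for every character, so 'present' is the derived state throughout.
Trait 1 (derived state 'present') is shared by Helioeus and Telion — a synapomorphy uniting that clade.
Only Aelina, Helioeus, and Telion show the derived state 'present' for Trait 2, supporting them as a clade.
All ingroup taxa share the derived state 'present' for Trait 3; it defines the ingroup but does not resolve relationships within it.
Most parsimonious ingroup topology: (((Helioeus,Telion),Aelina),Meroeus).
Helioeus and Telion share a more recent common ancestor with each other than either does with Aelina, so Aelina is the least closely related of the three.

Aelina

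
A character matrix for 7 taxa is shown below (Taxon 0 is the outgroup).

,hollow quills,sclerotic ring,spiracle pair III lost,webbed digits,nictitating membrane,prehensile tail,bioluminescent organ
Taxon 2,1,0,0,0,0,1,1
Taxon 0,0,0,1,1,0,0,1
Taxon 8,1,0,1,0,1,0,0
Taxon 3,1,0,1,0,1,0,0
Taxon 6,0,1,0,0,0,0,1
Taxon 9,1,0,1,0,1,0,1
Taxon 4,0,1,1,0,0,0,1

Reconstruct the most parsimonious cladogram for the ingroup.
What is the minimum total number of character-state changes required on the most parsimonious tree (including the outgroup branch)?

Character polarity is set by the outgroup: the derived state is whichever differs from the outgroup's state, so for spiracle pair III lost, webbed digits, bioluminescent organ the derived state is '0', and for the remaining characters it is '1'.
Only Taxon 2, Taxon 3, Taxon 8, and Taxon 9 show the derived state '1' for hollow quills, supporting them as a clade.
sclerotic ring: derived state '1' in Taxon 4 and Taxon 6 only — synapomorphy for {Taxon 4, Taxon 6}.
spiracle pair III lost groups Taxon 2 and Taxon 6, which is incompatible with the clades supported by the remaining characters; treating it as convergent (homoplasy) costs fewer steps than any alternative tree.
All ingroup taxa share the derived state '0' for webbed digits; it defines the ingroup but does not resolve relationships within it.
Only Taxon 3, Taxon 8, and Taxon 9 show the derived state '1' for nictitating membrane, supporting them as a clade.
prehensile tail: derived state '1' in Taxon 2 only — an autapomorphy, so it tells us nothing about relationships among taxa.
bioluminescent organ (derived state '0') is shared by Taxon 3 and Taxon 8 — a synapomorphy uniting that clade.
Most parsimonious ingroup topology: ((Taxon 2,((Taxon 8,Taxon 3),Taxon 9)),(Taxon 6,Taxon 4)).
Changes per character on this tree: hollow quills: 1; sclerotic ring: 1; spiracle pair III lost: 2; webbed digits: 1; nictitating membrane: 1; prehensile tail: 1; bioluminescent organ: 1.
Total = 8.

8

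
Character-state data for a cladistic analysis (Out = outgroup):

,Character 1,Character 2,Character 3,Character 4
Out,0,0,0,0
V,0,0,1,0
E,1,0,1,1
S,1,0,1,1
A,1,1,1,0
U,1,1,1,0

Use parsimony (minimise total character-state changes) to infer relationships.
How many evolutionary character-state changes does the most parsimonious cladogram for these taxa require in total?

4

The outgroup has state '0' for every character, so '1' is the derived state throughout.
Only A, E, S, and U show the derived state '1' for Character 1, supporting them as a clade.
Only A and U show the derived state '1' for Character 2, supporting them as a clade.
Character 3 (derived state '1') is shared by all ingroup taxa — unites the whole ingroup.
Character 4: derived state '1' in E and S only — synapomorphy for {E, S}.
Most parsimonious ingroup topology: (V,((E,S),(A,U))).
Changes per character on this tree: Character 1: 1; Character 2: 1; Character 3: 1; Character 4: 1.
Total = 4.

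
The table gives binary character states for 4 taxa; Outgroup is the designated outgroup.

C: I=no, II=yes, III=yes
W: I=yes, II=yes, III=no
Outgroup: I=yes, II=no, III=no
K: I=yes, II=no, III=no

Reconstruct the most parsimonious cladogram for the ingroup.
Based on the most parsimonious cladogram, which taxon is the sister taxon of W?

Character polarity is set by the outgroup: the derived state is whichever differs from the outgroup's state, so for I the derived state is 'no', and for the remaining characters it is 'yes'.
I (derived state 'no') is unique to C (autapomorphy; uninformative for grouping).
Only C and W show the derived state 'yes' for II, supporting them as a clade.
III (derived state 'yes') is unique to C (autapomorphy; uninformative for grouping).
Most parsimonious ingroup topology: ((W,C),K).
W and C form a cherry on this tree, so they are sister taxa.

C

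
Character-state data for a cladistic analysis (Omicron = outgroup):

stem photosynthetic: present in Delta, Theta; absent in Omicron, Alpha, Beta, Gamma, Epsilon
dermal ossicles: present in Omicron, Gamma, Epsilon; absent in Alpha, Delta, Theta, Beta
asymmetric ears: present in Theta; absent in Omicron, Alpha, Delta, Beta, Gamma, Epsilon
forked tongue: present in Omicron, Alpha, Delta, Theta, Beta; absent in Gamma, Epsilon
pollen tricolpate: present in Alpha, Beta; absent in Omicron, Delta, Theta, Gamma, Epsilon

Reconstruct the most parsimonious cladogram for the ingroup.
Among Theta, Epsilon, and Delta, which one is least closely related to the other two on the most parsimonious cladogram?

Epsilon

Character polarity is set by the outgroup: the derived state is whichever differs from the outgroup's state, so for dermal ossicles, forked tongue the derived state is 'absent', and for the remaining characters it is 'present'.
Only Delta and Theta show the derived state 'present' for stem photosynthetic, supporting them as a clade.
dermal ossicles: derived state 'absent' in Alpha, Beta, Delta, and Theta only — synapomorphy for {Alpha, Beta, Delta, Theta}.
asymmetric ears (derived state 'present') is unique to Theta (autapomorphy; uninformative for grouping).
Only Epsilon and Gamma show the derived state 'absent' for forked tongue, supporting them as a clade.
Only Alpha and Beta show the derived state 'present' for pollen tricolpate, supporting them as a clade.
Most parsimonious ingroup topology: ((Gamma,Epsilon),((Theta,Delta),(Beta,Alpha))).
Theta and Delta share a more recent common ancestor with each other than either does with Epsilon, so Epsilon is the least closely related of the three.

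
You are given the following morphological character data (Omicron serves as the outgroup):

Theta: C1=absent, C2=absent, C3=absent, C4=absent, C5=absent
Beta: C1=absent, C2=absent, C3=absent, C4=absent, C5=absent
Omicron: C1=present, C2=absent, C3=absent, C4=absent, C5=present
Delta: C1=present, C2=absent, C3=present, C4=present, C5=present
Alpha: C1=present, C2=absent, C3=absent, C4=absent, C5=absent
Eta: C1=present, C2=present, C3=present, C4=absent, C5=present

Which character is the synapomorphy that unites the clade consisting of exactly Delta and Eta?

Character polarity is set by the outgroup: the derived state is whichever differs from the outgroup's state, so for C1, C5 the derived state is 'absent', and for the remaining characters it is 'present'.
Only Beta and Theta show the derived state 'absent' for C1, supporting them as a clade.
C2: derived state 'present' in Eta only — an autapomorphy, so it tells us nothing about relationships among taxa.
Only Delta and Eta show the derived state 'present' for C3, supporting them as a clade.
C4: derived state 'present' in Delta only — an autapomorphy, so it tells us nothing about relationships among taxa.
Only Alpha, Beta, and Theta show the derived state 'absent' for C5, supporting them as a clade.
Most parsimonious ingroup topology: (((Theta,Beta),Alpha),(Eta,Delta)).
The clade {Delta, Eta} is supported by C3: its derived state 'present' occurs in exactly those taxa and in no other taxon (including the outgroup).

C3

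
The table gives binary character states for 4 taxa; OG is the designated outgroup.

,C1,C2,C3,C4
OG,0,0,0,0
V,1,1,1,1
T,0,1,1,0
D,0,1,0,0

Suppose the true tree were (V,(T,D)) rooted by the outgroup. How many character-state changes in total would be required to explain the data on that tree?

Map each character onto (V,(T,D)) (rooted by OG) and count the minimum state changes it requires (Fitch parsimony):
C1: 1; C2: 1; C3: 2; C4: 1.
Total tree length = 5.

5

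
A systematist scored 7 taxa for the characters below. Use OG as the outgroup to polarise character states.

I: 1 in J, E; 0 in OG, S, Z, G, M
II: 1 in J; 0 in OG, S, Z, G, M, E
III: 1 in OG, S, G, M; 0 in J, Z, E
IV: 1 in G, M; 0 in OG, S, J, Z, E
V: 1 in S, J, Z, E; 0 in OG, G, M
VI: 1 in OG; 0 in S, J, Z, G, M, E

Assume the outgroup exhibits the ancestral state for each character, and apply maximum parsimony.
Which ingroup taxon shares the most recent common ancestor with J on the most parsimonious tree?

Character polarity is set by the outgroup: the derived state is whichever differs from the outgroup's state, so for III, VI the derived state is '0', and for the remaining characters it is '1'.
I (derived state '1') is shared by E and J — a synapomorphy uniting that clade.
II (derived state '1') is unique to J (autapomorphy; uninformative for grouping).
Only E, J, and Z show the derived state '0' for III, supporting them as a clade.
IV: derived state '1' in G and M only — synapomorphy for {G, M}.
V (derived state '1') is shared by E, J, S, and Z — a synapomorphy uniting that clade.
All ingroup taxa share the derived state '0' for VI; it defines the ingroup but does not resolve relationships within it.
Most parsimonious ingroup topology: ((S,((J,E),Z)),(G,M)).
J and E form a cherry on this tree, so they are sister taxa.

E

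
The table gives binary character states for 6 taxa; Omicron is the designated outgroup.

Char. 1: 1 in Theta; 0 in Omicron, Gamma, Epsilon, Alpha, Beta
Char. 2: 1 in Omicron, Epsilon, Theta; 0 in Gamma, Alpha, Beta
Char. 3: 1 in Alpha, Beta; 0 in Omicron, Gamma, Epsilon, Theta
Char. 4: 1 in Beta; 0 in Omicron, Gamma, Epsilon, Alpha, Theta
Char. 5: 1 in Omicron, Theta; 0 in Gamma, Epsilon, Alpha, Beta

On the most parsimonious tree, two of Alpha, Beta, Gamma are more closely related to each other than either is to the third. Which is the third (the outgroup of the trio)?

Gamma

Character polarity is set by the outgroup: the derived state is whichever differs from the outgroup's state, so for Char. 2, Char. 5 the derived state is '0', and for the remaining characters it is '1'.
Char. 1 (derived state '1') is unique to Theta (autapomorphy; uninformative for grouping).
Char. 2: derived state '0' in Alpha, Beta, and Gamma only — synapomorphy for {Alpha, Beta, Gamma}.
Char. 3: derived state '1' in Alpha and Beta only — synapomorphy for {Alpha, Beta}.
Char. 4 (derived state '1') is unique to Beta (autapomorphy; uninformative for grouping).
Char. 5 (derived state '0') is shared by Alpha, Beta, Epsilon, and Gamma — a synapomorphy uniting that clade.
Most parsimonious ingroup topology: (((Gamma,(Alpha,Beta)),Epsilon),Theta).
Beta and Alpha share a more recent common ancestor with each other than either does with Gamma, so Gamma is the least closely related of the three.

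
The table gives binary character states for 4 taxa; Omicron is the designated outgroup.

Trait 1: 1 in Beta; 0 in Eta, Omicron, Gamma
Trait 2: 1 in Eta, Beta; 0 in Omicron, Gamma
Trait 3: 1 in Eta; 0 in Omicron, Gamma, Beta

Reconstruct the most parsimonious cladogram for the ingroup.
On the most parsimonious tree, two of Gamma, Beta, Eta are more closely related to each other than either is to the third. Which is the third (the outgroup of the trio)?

Gamma

The outgroup has state '0' for every character, so '1' is the derived state throughout.
Trait 1: derived state '1' in Beta only — an autapomorphy, so it tells us nothing about relationships among taxa.
Trait 2 (derived state '1') is shared by Beta and Eta — a synapomorphy uniting that clade.
Trait 3: derived state '1' in Eta only — an autapomorphy, so it tells us nothing about relationships among taxa.
Most parsimonious ingroup topology: (Gamma,(Beta,Eta)).
Beta and Eta share a more recent common ancestor with each other than either does with Gamma, so Gamma is the least closely related of the three.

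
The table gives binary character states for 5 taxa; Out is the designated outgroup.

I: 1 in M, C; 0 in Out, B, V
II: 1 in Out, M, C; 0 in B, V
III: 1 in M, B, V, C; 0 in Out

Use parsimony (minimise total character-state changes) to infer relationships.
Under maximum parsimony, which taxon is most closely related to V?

Character polarity is set by the outgroup: the derived state is whichever differs from the outgroup's state, so for II the derived state is '0', and for the remaining characters it is '1'.
I (derived state '1') is shared by C and M — a synapomorphy uniting that clade.
Only B and V show the derived state '0' for II, supporting them as a clade.
III (derived state '1') is shared by all ingroup taxa — unites the whole ingroup.
Most parsimonious ingroup topology: ((M,C),(B,V)).
V and B form a cherry on this tree, so they are sister taxa.

B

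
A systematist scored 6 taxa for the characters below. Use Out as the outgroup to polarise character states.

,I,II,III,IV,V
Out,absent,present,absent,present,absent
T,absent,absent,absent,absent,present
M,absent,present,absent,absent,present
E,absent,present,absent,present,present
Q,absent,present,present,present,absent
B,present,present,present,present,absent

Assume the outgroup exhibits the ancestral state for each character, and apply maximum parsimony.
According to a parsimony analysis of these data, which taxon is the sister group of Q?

B

Character polarity is set by the outgroup: the derived state is whichever differs from the outgroup's state, so for II, IV the derived state is 'absent', and for the remaining characters it is 'present'.
I: derived state 'present' in B only — an autapomorphy, so it tells us nothing about relationships among taxa.
II (derived state 'absent') is unique to T (autapomorphy; uninformative for grouping).
III: derived state 'present' in B and Q only — synapomorphy for {B, Q}.
IV (derived state 'absent') is shared by M and T — a synapomorphy uniting that clade.
Only E, M, and T show the derived state 'present' for V, supporting them as a clade.
Most parsimonious ingroup topology: (((T,M),E),(Q,B)).
Q and B form a cherry on this tree, so they are sister taxa.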